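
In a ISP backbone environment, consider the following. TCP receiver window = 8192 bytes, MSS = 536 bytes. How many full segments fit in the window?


Given: RWND = 8192 bytes, MSS = 536 bytes
Full segments = floor(RWND / MSS)
Full segments = floor(8192 / 536)
Full segments = floor(15.2836) = 15

15


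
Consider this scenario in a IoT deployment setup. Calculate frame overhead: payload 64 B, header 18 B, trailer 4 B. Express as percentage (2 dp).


Given: payload = 64 B, header = 18 B, trailer = 4 B
Overhead bytes = header + trailer = 18 + 4 = 22
Total frame = payload + overhead = 64 + 22 = 86
Overhead % = 22 / 86 * 100 = 25.5814% -> 25.58% (2 dp)

25.58


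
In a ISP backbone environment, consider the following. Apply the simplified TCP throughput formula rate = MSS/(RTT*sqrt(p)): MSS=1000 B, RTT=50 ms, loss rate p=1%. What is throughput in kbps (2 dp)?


Given: MSS = 1000 bytes, RTT = 50 ms, loss = 1%
RTT in seconds = 50 / 1000 = 0.05
Loss rate = 1% = 0.01
sqrt(loss) = sqrt(0.01) = 0.1
Throughput (bytes/s) = 1000 / (0.05 * 0.1) = 200000.0000
Throughput (kbps) = 200000.0000 * 8 / 1000 = 1600.000000 -> 1600.00 kbps (2 dp)

1600.00


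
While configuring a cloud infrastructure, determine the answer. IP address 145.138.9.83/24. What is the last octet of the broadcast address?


Given: IP = 145.138.9.83, prefix = /24
Host bits = 32 - 24 = 8
Network last octet = 83 AND mask = 0
Host part size = 2^8 - 1 = 255
Broadcast last octet = 0 OR 255 = 255

255


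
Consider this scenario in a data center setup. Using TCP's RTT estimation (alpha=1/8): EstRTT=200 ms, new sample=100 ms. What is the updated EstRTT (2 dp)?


Given: EstRTT = 200 ms, SampleRTT = 100 ms, alpha = 1/8
New EstRTT = (1 - alpha) * EstRTT + alpha * SampleRTT
(7/8) * 200 = 175
(1/8) * 100 = 12.5
New EstRTT = 175 + 12.5 = 187.5 ms -> 187.50 ms (2 dp)

187.50


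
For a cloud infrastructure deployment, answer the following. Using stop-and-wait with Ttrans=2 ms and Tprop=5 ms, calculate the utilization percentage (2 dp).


Given: Ttrans = 2 ms, Tprop = 5 ms
RTT = 2 * Tprop = 2 * 5 = 10 ms
U = Ttrans / (Ttrans + RTT)
U = 2 / (2 + 10)
U = 2 / 12 = 0.166667
U% = 16.67%

16.67


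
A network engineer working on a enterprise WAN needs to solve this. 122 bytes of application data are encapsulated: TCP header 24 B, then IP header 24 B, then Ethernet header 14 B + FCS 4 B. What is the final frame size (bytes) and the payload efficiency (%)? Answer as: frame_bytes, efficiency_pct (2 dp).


TCP segment = 122 + 24 = 146 B
IP packet = 146 + 24 = 170 B
Ethernet frame = 170 + 14 + 4 = 188 B
Efficiency = app / frame = 122 / 188 = 0.648936 = 64.8936% -> 64.89% (2 dp)

188, 64.89


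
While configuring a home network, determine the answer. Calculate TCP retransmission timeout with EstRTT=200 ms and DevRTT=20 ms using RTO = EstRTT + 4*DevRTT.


Given: EstRTT = 200 ms, DevRTT = 20 ms
Timeout = EstRTT + 4 * DevRTT
4 * DevRTT = 4 * 20 = 80
Timeout = 200 + 80 = 280 ms

280


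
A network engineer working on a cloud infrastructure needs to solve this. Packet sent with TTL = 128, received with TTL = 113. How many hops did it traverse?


Given: initial TTL = 128, received TTL = 113
Hops = initial TTL - received TTL
Hops = 128 - 113 = 15

15


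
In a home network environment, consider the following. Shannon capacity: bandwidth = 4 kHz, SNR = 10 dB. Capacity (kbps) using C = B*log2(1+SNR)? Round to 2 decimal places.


Given: B = 4 kHz, SNR = 10 dB
SNR linear = 10^(10/10) = 10
1 + SNR = 11
log2(11) = 3.4594316186
C = 4 * 1000 * 3.4594316186 = 13837.7265 bps
C = 13.837726 kbps -> 13.84 kbps (2 dp)

13.84


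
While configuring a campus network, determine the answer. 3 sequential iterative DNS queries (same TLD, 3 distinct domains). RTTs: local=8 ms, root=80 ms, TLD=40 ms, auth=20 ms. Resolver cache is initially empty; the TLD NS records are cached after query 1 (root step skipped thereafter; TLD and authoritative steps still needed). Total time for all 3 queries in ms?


Lookup 1 (cold cache): local + root + TLD + auth = 8 + 80 + 40 + 20 = 148 ms
Lookups 2..3 (TLD NS cached -> skip root; new domain -> still ask TLD and auth): local + TLD + auth = 8 + 40 + 20 = 68 ms each
Remaining 2 lookups: 2 * 68 = 136 ms
Total = 148 + 136 = 284 ms

284


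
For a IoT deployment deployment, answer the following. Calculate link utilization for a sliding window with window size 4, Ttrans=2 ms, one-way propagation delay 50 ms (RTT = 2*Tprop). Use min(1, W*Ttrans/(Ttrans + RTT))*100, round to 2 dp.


Given: W = 4, Ttrans = 2 ms, RTT = 100 ms (= 2 * Tprop, Tprop = 50 ms)
Cycle time = Ttrans + RTT = 2 + 100 = 102 ms (first packet sent until its ACK returns)
W * Ttrans = 4 * 2 = 8 ms of sending per cycle
W * Ttrans / (Ttrans + RTT) = 8 / 102 = 0.078431
U = min(1, 0.078431) = 0.078431
U% = 7.84%

7.84


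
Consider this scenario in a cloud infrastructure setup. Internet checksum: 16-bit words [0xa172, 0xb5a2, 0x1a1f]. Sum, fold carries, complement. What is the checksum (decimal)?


Given words: [0xa172, 0xb5a2, 0x1a1f]
Step 1: Sum all words
Raw sum = 41330 + 46498 + 6687 = 94515
Step 2: Fold carry: (28979 + 1) = 28980
One's complement = ~28980 & 0xFFFF = 36555

36555


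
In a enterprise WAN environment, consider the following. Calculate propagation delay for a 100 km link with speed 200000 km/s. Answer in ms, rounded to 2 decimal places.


Given: distance = 100 km, speed = 200000 km/s
Delay = distance / speed = 100 / 200000 seconds
Delay in ms = 100 * 1000 / 200000
Delay = 0.5000 ms
Rounded to 2 dp = 0.50 ms

0.50


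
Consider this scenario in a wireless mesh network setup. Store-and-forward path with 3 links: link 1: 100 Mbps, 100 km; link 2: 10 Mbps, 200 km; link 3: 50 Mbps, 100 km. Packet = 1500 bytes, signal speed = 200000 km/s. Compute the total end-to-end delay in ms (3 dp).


Packet = 1500 bytes = 12000 bits. Store-and-forward: sum (t_trans + t_prop) per link.
Link 1: t_trans = 12000/(100*10^6) s = 0.1200 ms; t_prop = 100/200000 s = 0.5000 ms; subtotal = 0.6200 ms
Link 2: t_trans = 12000/(10*10^6) s = 1.2000 ms; t_prop = 200/200000 s = 1.0000 ms; subtotal = 2.2000 ms
Link 3: t_trans = 12000/(50*10^6) s = 0.2400 ms; t_prop = 100/200000 s = 0.5000 ms; subtotal = 0.7400 ms
End-to-end = 0.6200 + 2.2000 + 0.7400 = 3.5600 ms -> 3.560 ms (3 dp)

3.560


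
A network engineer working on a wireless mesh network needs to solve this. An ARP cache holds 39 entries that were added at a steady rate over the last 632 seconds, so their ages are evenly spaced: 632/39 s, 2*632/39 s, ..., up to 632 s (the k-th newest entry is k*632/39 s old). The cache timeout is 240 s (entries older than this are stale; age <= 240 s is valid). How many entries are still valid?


Ages are k * 632/39 s for k = 1..39 (spacing = 16.2051 s).
Entry k is valid iff k * 632/39 <= 240 iff k <= 39 * 240 / 632 = 14.8101
n_valid = floor(14.8101) = 14
(n_stale = 39 - 14 = 25)

14


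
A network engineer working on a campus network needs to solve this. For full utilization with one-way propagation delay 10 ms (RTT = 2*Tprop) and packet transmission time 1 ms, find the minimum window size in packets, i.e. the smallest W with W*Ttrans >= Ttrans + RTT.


Given: Ttrans = 1 ms, RTT = 20 ms (= 2 * Tprop, Tprop = 10 ms)
Time until first ACK returns = Ttrans + RTT = 1 + 20 = 21 ms
Need W * Ttrans >= Ttrans + RTT  ->  W >= (Ttrans + RTT) / Ttrans
(Ttrans + RTT) / Ttrans = 21 / 1 = 21
W_min = ceil(21) = 21

21


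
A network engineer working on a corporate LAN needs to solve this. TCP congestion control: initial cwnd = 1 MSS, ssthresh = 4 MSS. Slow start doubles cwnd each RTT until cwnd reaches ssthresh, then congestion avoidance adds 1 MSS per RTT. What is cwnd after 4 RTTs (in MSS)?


RTT 0: cwnd = 1 MSS (initial)
RTT 1: cwnd = 2 MSS (slow start, doubled)
RTT 2: cwnd = 4 MSS (slow start, doubled)
RTT 3: cwnd = 5 MSS (congestion avoidance, +1)
RTT 4: cwnd = 6 MSS (congestion avoidance, +1)

6


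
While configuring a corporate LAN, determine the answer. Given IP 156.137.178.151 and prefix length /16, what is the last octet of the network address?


Given: IP = 156.137.178.151, prefix = /16
Subnet mask = 255.255.0.0
Last octet of IP: 151
Last octet of mask: 0
Network last octet = 151 AND 0 = 0

0


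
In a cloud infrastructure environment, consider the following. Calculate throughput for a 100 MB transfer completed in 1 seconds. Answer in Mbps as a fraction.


Given: file = 100 MB, time = 1 s
File in Mb = 100 * 8 = 800 Mb
Throughput = 800 / 1 Mbps
Throughput = 800 Mbps

800


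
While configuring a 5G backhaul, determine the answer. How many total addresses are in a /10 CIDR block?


Given: CIDR prefix /10
Host bits = 32 - 10 = 22
Total addresses = 2^22 = 4194304

4194304


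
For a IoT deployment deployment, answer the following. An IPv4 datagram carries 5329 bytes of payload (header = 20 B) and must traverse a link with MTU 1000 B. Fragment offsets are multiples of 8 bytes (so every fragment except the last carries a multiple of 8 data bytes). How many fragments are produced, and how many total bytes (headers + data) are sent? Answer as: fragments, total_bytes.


Max data per non-final fragment = floor((MTU - header)/8)*8 = floor((1000 - 20)/8)*8 = floor(980/8)*8 = 976 B
Final fragment needs no 8-byte alignment: it can carry up to MTU - header = 980 B
Non-final fragments needed = ceil((payload - 980) / 976) = ceil(4349/976) = ceil(4.4559) = 5
Number of fragments = 5 + 1 = 6
Fragment sizes (data): 5 * 976 B + 449 B (last, 449 <= 980 OK)
Total bytes sent = payload + n_frags * header = 5329 + 6*20 = 5329 + 120 = 5449 B

6, 5449


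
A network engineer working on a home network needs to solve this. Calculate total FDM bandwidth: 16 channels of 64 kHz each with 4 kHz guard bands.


Given: 16 channels, 64 kHz each, guard = 4 kHz
Channel bandwidth = 16 * 64 = 1024 kHz
Guard bands = 15 gaps * 4 kHz = 60 kHz
Total = 1024 + 60 = 1084 kHz

1084


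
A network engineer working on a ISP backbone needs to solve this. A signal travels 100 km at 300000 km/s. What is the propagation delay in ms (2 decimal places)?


Given: distance = 100 km, speed = 300000 km/s
Delay = distance / speed = 100 / 300000 seconds
Delay in ms = 100 * 1000 / 300000
Delay = 0.3333 ms
Rounded to 2 dp = 0.33 ms

0.33


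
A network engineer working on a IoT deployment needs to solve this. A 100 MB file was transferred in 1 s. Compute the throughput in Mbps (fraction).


Given: file = 100 MB, time = 1 s
File in Mb = 100 * 8 = 800 Mb
Throughput = 800 / 1 Mbps
Throughput = 800 Mbps

800


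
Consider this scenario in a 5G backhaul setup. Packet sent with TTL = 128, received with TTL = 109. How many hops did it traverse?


Given: initial TTL = 128, received TTL = 109
Hops = initial TTL - received TTL
Hops = 128 - 109 = 19

19


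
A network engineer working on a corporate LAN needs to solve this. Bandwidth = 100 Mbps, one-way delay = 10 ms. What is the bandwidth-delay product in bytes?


Given: bandwidth = 100 Mbps, delay = 10 ms
BDP in bits = 100 * 10^6 * 10 / 1000
BDP in bits = 1000000
BDP in bytes = 1000000 / 8 = 125000

125000


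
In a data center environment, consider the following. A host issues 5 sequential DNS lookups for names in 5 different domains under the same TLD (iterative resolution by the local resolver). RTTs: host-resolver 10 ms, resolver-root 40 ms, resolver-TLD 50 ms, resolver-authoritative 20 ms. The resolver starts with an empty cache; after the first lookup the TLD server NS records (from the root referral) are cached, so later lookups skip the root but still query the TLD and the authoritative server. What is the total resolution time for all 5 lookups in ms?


Lookup 1 (cold cache): local + root + TLD + auth = 10 + 40 + 50 + 20 = 120 ms
Lookups 2..5 (TLD NS cached -> skip root; new domain -> still ask TLD and auth): local + TLD + auth = 10 + 50 + 20 = 80 ms each
Remaining 4 lookups: 4 * 80 = 320 ms
Total = 120 + 320 = 440 ms

440


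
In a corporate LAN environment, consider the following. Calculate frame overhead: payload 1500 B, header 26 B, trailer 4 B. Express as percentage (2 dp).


Given: payload = 1500 B, header = 26 B, trailer = 4 B
Overhead bytes = header + trailer = 26 + 4 = 30
Total frame = payload + overhead = 1500 + 30 = 1530
Overhead % = 30 / 1530 * 100 = 1.9608% -> 1.96% (2 dp)

1.96


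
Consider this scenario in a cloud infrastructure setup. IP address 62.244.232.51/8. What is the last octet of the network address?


Given: IP = 62.244.232.51, prefix = /8
Subnet mask = 255.0.0.0
Last octet of IP: 51
Last octet of mask: 0
Network last octet = 51 AND 0 = 0

0


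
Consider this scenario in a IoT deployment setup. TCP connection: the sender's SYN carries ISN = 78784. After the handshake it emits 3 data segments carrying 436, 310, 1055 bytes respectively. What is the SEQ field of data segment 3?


The SYN occupies sequence number ISN = 78784, so the first data byte is ISN + 1 = 78785.
SEQ of data segment i = (ISN + 1) + sum of payload sizes of segments 1..i-1.
Segment 1: SEQ = 78785, payload = 436 bytes
Segment 2: SEQ = 79221, payload = 310 bytes
Segment 3: SEQ = 79531, payload = 1055 bytes
SEQ of segment 3 = 78785 + 436 + 310 = 79531

79531


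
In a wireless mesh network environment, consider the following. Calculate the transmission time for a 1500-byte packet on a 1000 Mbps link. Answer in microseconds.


Given: packet = 1500 bytes, bandwidth = 1000 Mbps
Packet in bits = 1500 * 8 = 12000 bits
Bandwidth = 1000 * 10^6 = 1000000000 bps
Time = 12000 / 1000000000 seconds
Time in us = 12000 * 10^6 / 1000000000 = 12

12


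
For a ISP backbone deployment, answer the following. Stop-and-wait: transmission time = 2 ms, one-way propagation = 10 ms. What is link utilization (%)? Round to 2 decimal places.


Given: Ttrans = 2 ms, Tprop = 10 ms
RTT = 2 * Tprop = 2 * 10 = 20 ms
U = Ttrans / (Ttrans + RTT)
U = 2 / (2 + 20)
U = 2 / 22 = 0.090909
U% = 9.09%

9.09


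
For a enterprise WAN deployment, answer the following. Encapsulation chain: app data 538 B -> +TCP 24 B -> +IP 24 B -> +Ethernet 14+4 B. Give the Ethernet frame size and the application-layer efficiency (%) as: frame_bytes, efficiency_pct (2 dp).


TCP segment = 538 + 24 = 562 B
IP packet = 562 + 24 = 586 B
Ethernet frame = 586 + 14 + 4 = 604 B
Efficiency = app / frame = 538 / 604 = 0.890728 = 89.0728% -> 89.07% (2 dp)

604, 89.07


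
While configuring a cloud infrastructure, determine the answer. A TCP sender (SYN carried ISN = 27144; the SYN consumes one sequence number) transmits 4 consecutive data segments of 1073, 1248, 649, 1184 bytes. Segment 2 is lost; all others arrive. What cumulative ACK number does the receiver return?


SYN uses sequence number 27144; first data byte = ISN + 1 = 27145.
Segment 1: SEQ = 27145, len = 1073 B, covers [27145, 28217]
Segment 2: SEQ = 28218, len = 1248 B, covers [28218, 29465] [LOST]
Segment 3: SEQ = 29466, len = 649 B, covers [29466, 30114]
Segment 4: SEQ = 30115, len = 1184 B, covers [30115, 31298]
In-order data received: bytes [27145, 28217] (segments 1..1).
Segment 2 missing -> gap begins at byte 28218; later segments buffered out of order.
Cumulative ACK = next expected in-order byte = 27145 + 1073 = 28218

28218


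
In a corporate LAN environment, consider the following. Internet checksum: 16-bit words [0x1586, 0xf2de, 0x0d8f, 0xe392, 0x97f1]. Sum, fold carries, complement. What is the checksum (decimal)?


Given words: [0x1586, 0xf2de, 0x0d8f, 0xe392, 0x97f1]
Step 1: Sum all words
Raw sum = 5510 + 62174 + 3471 + 58258 + 38897 = 168310
Step 2: Fold carry: (37238 + 2) = 37240
One's complement = ~37240 & 0xFFFF = 28295

28295


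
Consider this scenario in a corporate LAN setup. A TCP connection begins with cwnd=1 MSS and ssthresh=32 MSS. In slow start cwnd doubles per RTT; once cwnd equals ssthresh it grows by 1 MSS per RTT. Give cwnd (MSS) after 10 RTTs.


RTT 0: cwnd = 1 MSS (initial)
RTT 1: cwnd = 2 MSS (slow start, doubled)
RTT 2: cwnd = 4 MSS (slow start, doubled)
RTT 3: cwnd = 8 MSS (slow start, doubled)
RTT 4: cwnd = 16 MSS (slow start, doubled)
RTT 5: cwnd = 32 MSS (slow start, doubled)
RTT 6: cwnd = 33 MSS (congestion avoidance, +1)
RTT 7: cwnd = 34 MSS (congestion avoidance, +1)
RTT 8: cwnd = 35 MSS (congestion avoidance, +1)
RTT 9: cwnd = 36 MSS (congestion avoidance, +1)
RTT 10: cwnd = 37 MSS (congestion avoidance, +1)

37


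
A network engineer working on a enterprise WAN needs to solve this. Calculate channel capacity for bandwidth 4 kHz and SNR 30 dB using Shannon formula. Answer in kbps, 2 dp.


Given: B = 4 kHz, SNR = 30 dB
SNR linear = 10^(30/10) = 1000
1 + SNR = 1001
log2(1001) = 9.9672262588
C = 4 * 1000 * 9.9672262588 = 39868.9050 bps
C = 39.868905 kbps -> 39.87 kbps (2 dp)

39.87


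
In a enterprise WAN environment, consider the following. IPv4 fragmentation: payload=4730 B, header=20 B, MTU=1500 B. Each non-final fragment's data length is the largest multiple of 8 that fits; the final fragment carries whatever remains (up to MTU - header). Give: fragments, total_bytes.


Max data per non-final fragment = floor((MTU - header)/8)*8 = floor((1500 - 20)/8)*8 = floor(1480/8)*8 = 1480 B
Final fragment needs no 8-byte alignment: it can carry up to MTU - header = 1480 B
Non-final fragments needed = ceil((payload - 1480) / 1480) = ceil(3250/1480) = ceil(2.1959) = 3
Number of fragments = 3 + 1 = 4
Fragment sizes (data): 3 * 1480 B + 290 B (last, 290 <= 1480 OK)
Total bytes sent = payload + n_frags * header = 4730 + 4*20 = 4730 + 80 = 4810 B

4, 4810


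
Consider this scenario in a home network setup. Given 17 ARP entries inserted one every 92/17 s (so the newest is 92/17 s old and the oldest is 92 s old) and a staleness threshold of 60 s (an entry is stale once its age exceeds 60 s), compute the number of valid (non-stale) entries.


Ages are k * 92/17 s for k = 1..17 (spacing = 5.4118 s).
Entry k is valid iff k * 92/17 <= 60 iff k <= 17 * 60 / 92 = 11.0870
n_valid = floor(11.0870) = 11
(n_stale = 17 - 11 = 6)

11


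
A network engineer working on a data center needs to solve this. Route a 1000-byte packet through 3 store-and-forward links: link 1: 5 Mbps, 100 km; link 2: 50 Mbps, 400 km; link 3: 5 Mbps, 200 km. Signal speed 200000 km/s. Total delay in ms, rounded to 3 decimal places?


Packet = 1000 bytes = 8000 bits. Store-and-forward: sum (t_trans + t_prop) per link.
Link 1: t_trans = 8000/(5*10^6) s = 1.6000 ms; t_prop = 100/200000 s = 0.5000 ms; subtotal = 2.1000 ms
Link 2: t_trans = 8000/(50*10^6) s = 0.1600 ms; t_prop = 400/200000 s = 2.0000 ms; subtotal = 2.1600 ms
Link 3: t_trans = 8000/(5*10^6) s = 1.6000 ms; t_prop = 200/200000 s = 1.0000 ms; subtotal = 2.6000 ms
End-to-end = 2.1000 + 2.1600 + 2.6000 = 6.8600 ms -> 6.860 ms (3 dp)

6.860


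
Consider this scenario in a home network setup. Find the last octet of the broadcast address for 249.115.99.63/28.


Given: IP = 249.115.99.63, prefix = /28
Host bits = 32 - 28 = 4
Network last octet = 63 AND mask = 48
Host part size = 2^4 - 1 = 15
Broadcast last octet = 48 OR 15 = 63

63


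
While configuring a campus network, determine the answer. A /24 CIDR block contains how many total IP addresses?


Given: CIDR prefix /24
Host bits = 32 - 24 = 8
Total addresses = 2^8 = 256

256


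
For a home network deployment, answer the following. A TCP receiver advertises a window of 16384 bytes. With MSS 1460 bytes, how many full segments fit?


Given: RWND = 16384 bytes, MSS = 1460 bytes
Full segments = floor(RWND / MSS)
Full segments = floor(16384 / 1460)
Full segments = floor(11.2219) = 11

11


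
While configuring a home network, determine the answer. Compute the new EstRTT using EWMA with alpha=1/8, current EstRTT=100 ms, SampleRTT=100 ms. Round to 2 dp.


Given: EstRTT = 100 ms, SampleRTT = 100 ms, alpha = 1/8
New EstRTT = (1 - alpha) * EstRTT + alpha * SampleRTT
(7/8) * 100 = 87.5
(1/8) * 100 = 12.5
New EstRTT = 87.5 + 12.5 = 100 ms -> 100.00 ms (2 dp)

100.00


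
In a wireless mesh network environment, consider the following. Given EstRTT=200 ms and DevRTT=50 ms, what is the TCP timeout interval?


Given: EstRTT = 200 ms, DevRTT = 50 ms
Timeout = EstRTT + 4 * DevRTT
4 * DevRTT = 4 * 50 = 200
Timeout = 200 + 200 = 400 ms

400


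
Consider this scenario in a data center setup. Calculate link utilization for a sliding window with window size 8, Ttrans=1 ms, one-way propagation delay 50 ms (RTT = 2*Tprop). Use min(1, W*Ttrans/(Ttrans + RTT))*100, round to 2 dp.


Given: W = 8, Ttrans = 1 ms, RTT = 100 ms (= 2 * Tprop, Tprop = 50 ms)
Cycle time = Ttrans + RTT = 1 + 100 = 101 ms (first packet sent until its ACK returns)
W * Ttrans = 8 * 1 = 8 ms of sending per cycle
W * Ttrans / (Ttrans + RTT) = 8 / 101 = 0.079208
U = min(1, 0.079208) = 0.079208
U% = 7.92%

7.92


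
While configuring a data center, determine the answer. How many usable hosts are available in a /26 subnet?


Given: subnet mask /26
Host bits = 32 - 26 = 6
Total addresses = 2^6 = 64
Usable hosts = 64 - 2 (network + broadcast) = 62

62


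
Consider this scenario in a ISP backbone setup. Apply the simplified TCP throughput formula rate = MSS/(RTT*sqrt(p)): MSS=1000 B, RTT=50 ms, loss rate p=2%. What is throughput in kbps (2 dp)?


Given: MSS = 1000 bytes, RTT = 50 ms, loss = 2%
RTT in seconds = 50 / 1000 = 0.05
Loss rate = 2% = 0.02
sqrt(loss) = sqrt(0.02) = 0.141421356237
Throughput (bytes/s) = 1000 / (0.05 * 0.141421356237) = 141421.3562
Throughput (kbps) = 141421.3562 * 8 / 1000 = 1131.370850 -> 1131.37 kbps (2 dp)

1131.37


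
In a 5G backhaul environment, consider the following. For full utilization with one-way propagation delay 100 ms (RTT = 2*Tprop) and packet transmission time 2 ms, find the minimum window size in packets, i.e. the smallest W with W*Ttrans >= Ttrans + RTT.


Given: Ttrans = 2 ms, RTT = 200 ms (= 2 * Tprop, Tprop = 100 ms)
Time until first ACK returns = Ttrans + RTT = 2 + 200 = 202 ms
Need W * Ttrans >= Ttrans + RTT  ->  W >= (Ttrans + RTT) / Ttrans
(Ttrans + RTT) / Ttrans = 202 / 2 = 101
W_min = ceil(101) = 101

101


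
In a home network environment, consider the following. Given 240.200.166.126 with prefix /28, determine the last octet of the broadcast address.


Given: IP = 240.200.166.126, prefix = /28
Host bits = 32 - 28 = 4
Network last octet = 126 AND mask = 112
Host part size = 2^4 - 1 = 15
Broadcast last octet = 112 OR 15 = 127

127


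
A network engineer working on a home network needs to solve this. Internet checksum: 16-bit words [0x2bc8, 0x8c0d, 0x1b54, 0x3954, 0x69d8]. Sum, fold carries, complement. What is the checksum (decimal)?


Given words: [0x2bc8, 0x8c0d, 0x1b54, 0x3954, 0x69d8]
Step 1: Sum all words
Raw sum = 11208 + 35853 + 6996 + 14676 + 27096 = 95829
Step 2: Fold carry: (30293 + 1) = 30294
One's complement = ~30294 & 0xFFFF = 35241

35241


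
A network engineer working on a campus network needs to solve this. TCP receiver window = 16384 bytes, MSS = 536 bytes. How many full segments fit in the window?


Given: RWND = 16384 bytes, MSS = 536 bytes
Full segments = floor(RWND / MSS)
Full segments = floor(16384 / 536)
Full segments = floor(30.5672) = 30

30


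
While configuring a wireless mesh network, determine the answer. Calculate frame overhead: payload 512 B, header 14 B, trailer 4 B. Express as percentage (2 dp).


Given: payload = 512 B, header = 14 B, trailer = 4 B
Overhead bytes = header + trailer = 14 + 4 = 18
Total frame = payload + overhead = 512 + 18 = 530
Overhead % = 18 / 530 * 100 = 3.3962% -> 3.40% (2 dp)

3.40


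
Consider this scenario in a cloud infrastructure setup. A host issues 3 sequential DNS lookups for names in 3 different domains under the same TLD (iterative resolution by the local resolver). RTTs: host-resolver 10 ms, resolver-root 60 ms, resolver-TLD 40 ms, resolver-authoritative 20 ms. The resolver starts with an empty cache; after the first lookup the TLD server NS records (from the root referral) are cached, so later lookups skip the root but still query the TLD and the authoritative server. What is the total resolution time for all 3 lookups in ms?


Lookup 1 (cold cache): local + root + TLD + auth = 10 + 60 + 40 + 20 = 130 ms
Lookups 2..3 (TLD NS cached -> skip root; new domain -> still ask TLD and auth): local + TLD + auth = 10 + 40 + 20 = 70 ms each
Remaining 2 lookups: 2 * 70 = 140 ms
Total = 130 + 140 = 270 ms

270


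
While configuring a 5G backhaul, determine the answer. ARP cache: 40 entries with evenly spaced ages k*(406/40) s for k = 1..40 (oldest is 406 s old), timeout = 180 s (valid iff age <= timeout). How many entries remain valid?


Ages are k * 406/40 s for k = 1..40 (spacing = 10.1500 s).
Entry k is valid iff k * 406/40 <= 180 iff k <= 40 * 180 / 406 = 17.7340
n_valid = floor(17.7340) = 17
(n_stale = 40 - 17 = 23)

17


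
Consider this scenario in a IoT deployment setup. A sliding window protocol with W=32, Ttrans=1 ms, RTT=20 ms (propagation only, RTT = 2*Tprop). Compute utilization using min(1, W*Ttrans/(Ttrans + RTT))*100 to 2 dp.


Given: W = 32, Ttrans = 1 ms, RTT = 20 ms (= 2 * Tprop, Tprop = 10 ms)
Cycle time = Ttrans + RTT = 1 + 20 = 21 ms (first packet sent until its ACK returns)
W * Ttrans = 32 * 1 = 32 ms of sending per cycle
W * Ttrans / (Ttrans + RTT) = 32 / 21 = 1.523810
U = min(1, 1.523810) = 1.000000
U% = 100.00%

100.00


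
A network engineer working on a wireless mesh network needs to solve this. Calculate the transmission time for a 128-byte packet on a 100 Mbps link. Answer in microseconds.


Given: packet = 128 bytes, bandwidth = 100 Mbps
Packet in bits = 128 * 8 = 1024 bits
Bandwidth = 100 * 10^6 = 100000000 bps
Time = 1024 / 100000000 seconds
Time in us = 1024 * 10^6 / 100000000 = 10.24

10.24


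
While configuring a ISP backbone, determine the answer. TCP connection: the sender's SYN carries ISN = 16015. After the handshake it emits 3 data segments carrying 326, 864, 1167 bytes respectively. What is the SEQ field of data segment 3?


The SYN occupies sequence number ISN = 16015, so the first data byte is ISN + 1 = 16016.
SEQ of data segment i = (ISN + 1) + sum of payload sizes of segments 1..i-1.
Segment 1: SEQ = 16016, payload = 326 bytes
Segment 2: SEQ = 16342, payload = 864 bytes
Segment 3: SEQ = 17206, payload = 1167 bytes
SEQ of segment 3 = 16016 + 326 + 864 = 17206

17206


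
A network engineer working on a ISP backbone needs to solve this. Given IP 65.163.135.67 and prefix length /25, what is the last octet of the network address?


Given: IP = 65.163.135.67, prefix = /25
Subnet mask = 255.255.255.128
Last octet of IP: 67
Last octet of mask: 128
Network last octet = 67 AND 128 = 0

0


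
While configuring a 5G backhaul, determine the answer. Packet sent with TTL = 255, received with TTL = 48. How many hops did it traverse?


Given: initial TTL = 255, received TTL = 48
Hops = initial TTL - received TTL
Hops = 255 - 48 = 207

207


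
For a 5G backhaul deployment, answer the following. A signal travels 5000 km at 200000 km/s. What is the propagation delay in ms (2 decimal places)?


Given: distance = 5000 km, speed = 200000 km/s
Delay = distance / speed = 5000 / 200000 seconds
Delay in ms = 5000 * 1000 / 200000
Delay = 25.0000 ms
Rounded to 2 dp = 25.00 ms

25.00


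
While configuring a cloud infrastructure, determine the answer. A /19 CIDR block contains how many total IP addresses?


Given: CIDR prefix /19
Host bits = 32 - 19 = 13
Total addresses = 2^13 = 8192

8192


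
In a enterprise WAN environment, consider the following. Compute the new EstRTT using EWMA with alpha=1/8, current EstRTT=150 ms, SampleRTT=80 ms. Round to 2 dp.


Given: EstRTT = 150 ms, SampleRTT = 80 ms, alpha = 1/8
New EstRTT = (1 - alpha) * EstRTT + alpha * SampleRTT
(7/8) * 150 = 131.25
(1/8) * 80 = 10
New EstRTT = 131.25 + 10 = 141.25 ms -> 141.25 ms (2 dp)

141.25


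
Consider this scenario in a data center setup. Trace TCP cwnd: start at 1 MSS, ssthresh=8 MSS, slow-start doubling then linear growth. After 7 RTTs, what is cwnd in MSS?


RTT 0: cwnd = 1 MSS (initial)
RTT 1: cwnd = 2 MSS (slow start, doubled)
RTT 2: cwnd = 4 MSS (slow start, doubled)
RTT 3: cwnd = 8 MSS (slow start, doubled)
RTT 4: cwnd = 9 MSS (congestion avoidance, +1)
RTT 5: cwnd = 10 MSS (congestion avoidance, +1)
RTT 6: cwnd = 11 MSS (congestion avoidance, +1)
RTT 7: cwnd = 12 MSS (congestion avoidance, +1)

12


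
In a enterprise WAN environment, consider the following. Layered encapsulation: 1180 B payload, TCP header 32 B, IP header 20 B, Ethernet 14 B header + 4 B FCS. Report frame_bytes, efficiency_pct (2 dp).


TCP segment = 1180 + 32 = 1212 B
IP packet = 1212 + 20 = 1232 B
Ethernet frame = 1232 + 14 + 4 = 1250 B
Efficiency = app / frame = 1180 / 1250 = 0.944000 = 94.4000% -> 94.40% (2 dp)

1250, 94.40


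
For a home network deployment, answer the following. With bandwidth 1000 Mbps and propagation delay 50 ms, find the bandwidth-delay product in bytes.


Given: bandwidth = 1000 Mbps, delay = 50 ms
BDP in bits = 1000 * 10^6 * 50 / 1000
BDP in bits = 50000000
BDP in bytes = 50000000 / 8 = 6250000

6250000


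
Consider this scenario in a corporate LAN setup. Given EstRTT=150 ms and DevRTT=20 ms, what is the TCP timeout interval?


Given: EstRTT = 150 ms, DevRTT = 20 ms
Timeout = EstRTT + 4 * DevRTT
4 * DevRTT = 4 * 20 = 80
Timeout = 150 + 80 = 230 ms

230


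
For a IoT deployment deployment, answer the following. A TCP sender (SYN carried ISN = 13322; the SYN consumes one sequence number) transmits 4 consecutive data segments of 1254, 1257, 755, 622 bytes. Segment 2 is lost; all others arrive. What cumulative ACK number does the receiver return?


SYN uses sequence number 13322; first data byte = ISN + 1 = 13323.
Segment 1: SEQ = 13323, len = 1254 B, covers [13323, 14576]
Segment 2: SEQ = 14577, len = 1257 B, covers [14577, 15833] [LOST]
Segment 3: SEQ = 15834, len = 755 B, covers [15834, 16588]
Segment 4: SEQ = 16589, len = 622 B, covers [16589, 17210]
In-order data received: bytes [13323, 14576] (segments 1..1).
Segment 2 missing -> gap begins at byte 14577; later segments buffered out of order.
Cumulative ACK = next expected in-order byte = 13323 + 1254 = 14577

14577


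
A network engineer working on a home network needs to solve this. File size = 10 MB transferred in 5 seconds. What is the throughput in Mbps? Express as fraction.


Given: file = 10 MB, time = 5 s
File in Mb = 10 * 8 = 80 Mb
Throughput = 80 / 5 Mbps
Throughput = 16 Mbps

16


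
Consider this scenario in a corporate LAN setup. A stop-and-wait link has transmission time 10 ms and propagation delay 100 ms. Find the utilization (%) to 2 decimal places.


Given: Ttrans = 10 ms, Tprop = 100 ms
RTT = 2 * Tprop = 2 * 100 = 200 ms
U = Ttrans / (Ttrans + RTT)
U = 10 / (10 + 200)
U = 10 / 210 = 0.047619
U% = 4.76%

4.76


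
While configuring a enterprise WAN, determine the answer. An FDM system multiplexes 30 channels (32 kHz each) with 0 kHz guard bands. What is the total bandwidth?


Given: 30 channels, 32 kHz each, guard = 0 kHz
Channel bandwidth = 30 * 32 = 960 kHz
Guard bands = 29 gaps * 0 kHz = 0 kHz
Total = 960 + 0 = 960 kHz

960


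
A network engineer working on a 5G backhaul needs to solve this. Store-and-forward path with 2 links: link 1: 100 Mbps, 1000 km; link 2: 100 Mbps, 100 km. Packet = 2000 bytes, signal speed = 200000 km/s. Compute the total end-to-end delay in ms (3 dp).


Packet = 2000 bytes = 16000 bits. Store-and-forward: sum (t_trans + t_prop) per link.
Link 1: t_trans = 16000/(100*10^6) s = 0.1600 ms; t_prop = 1000/200000 s = 5.0000 ms; subtotal = 5.1600 ms
Link 2: t_trans = 16000/(100*10^6) s = 0.1600 ms; t_prop = 100/200000 s = 0.5000 ms; subtotal = 0.6600 ms
End-to-end = 5.1600 + 0.6600 = 5.8200 ms -> 5.820 ms (3 dp)

5.820


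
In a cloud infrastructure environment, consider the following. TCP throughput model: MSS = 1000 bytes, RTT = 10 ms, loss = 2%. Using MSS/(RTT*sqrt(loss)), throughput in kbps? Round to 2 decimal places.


Given: MSS = 1000 bytes, RTT = 10 ms, loss = 2%
RTT in seconds = 10 / 1000 = 0.01
Loss rate = 2% = 0.02
sqrt(loss) = sqrt(0.02) = 0.141421356237
Throughput (bytes/s) = 1000 / (0.01 * 0.141421356237) = 707106.7812
Throughput (kbps) = 707106.7812 * 8 / 1000 = 5656.854249 -> 5656.85 kbps (2 dp)

5656.85


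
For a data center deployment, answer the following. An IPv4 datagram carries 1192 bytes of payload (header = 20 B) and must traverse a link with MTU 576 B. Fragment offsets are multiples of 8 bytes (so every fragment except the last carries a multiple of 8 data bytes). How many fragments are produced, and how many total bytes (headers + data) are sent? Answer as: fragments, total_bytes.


Max data per non-final fragment = floor((MTU - header)/8)*8 = floor((576 - 20)/8)*8 = floor(556/8)*8 = 552 B
Final fragment needs no 8-byte alignment: it can carry up to MTU - header = 556 B
Non-final fragments needed = ceil((payload - 556) / 552) = ceil(636/552) = ceil(1.1522) = 2
Number of fragments = 2 + 1 = 3
Fragment sizes (data): 2 * 552 B + 88 B (last, 88 <= 556 OK)
Total bytes sent = payload + n_frags * header = 1192 + 3*20 = 1192 + 60 = 1252 B

3, 1252


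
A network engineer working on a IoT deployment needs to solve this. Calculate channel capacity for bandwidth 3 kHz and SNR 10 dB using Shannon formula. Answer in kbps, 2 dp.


Given: B = 3 kHz, SNR = 10 dB
SNR linear = 10^(10/10) = 10
1 + SNR = 11
log2(11) = 3.4594316186
C = 3 * 1000 * 3.4594316186 = 10378.2949 bps
C = 10.378295 kbps -> 10.38 kbps (2 dp)

10.38


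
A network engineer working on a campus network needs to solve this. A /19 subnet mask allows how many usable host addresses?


Given: subnet mask /19
Host bits = 32 - 19 = 13
Total addresses = 2^13 = 8192
Usable hosts = 8192 - 2 (network + broadcast) = 8190

8190


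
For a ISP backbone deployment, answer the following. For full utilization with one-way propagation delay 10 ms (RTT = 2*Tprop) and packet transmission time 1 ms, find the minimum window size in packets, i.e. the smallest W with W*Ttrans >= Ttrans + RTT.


Given: Ttrans = 1 ms, RTT = 20 ms (= 2 * Tprop, Tprop = 10 ms)
Time until first ACK returns = Ttrans + RTT = 1 + 20 = 21 ms
Need W * Ttrans >= Ttrans + RTT  ->  W >= (Ttrans + RTT) / Ttrans
(Ttrans + RTT) / Ttrans = 21 / 1 = 21
W_min = ceil(21) = 21

21


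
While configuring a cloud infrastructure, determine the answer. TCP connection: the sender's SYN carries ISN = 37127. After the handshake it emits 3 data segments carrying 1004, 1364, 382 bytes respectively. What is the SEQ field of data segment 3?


The SYN occupies sequence number ISN = 37127, so the first data byte is ISN + 1 = 37128.
SEQ of data segment i = (ISN + 1) + sum of payload sizes of segments 1..i-1.
Segment 1: SEQ = 37128, payload = 1004 bytes
Segment 2: SEQ = 38132, payload = 1364 bytes
Segment 3: SEQ = 39496, payload = 382 bytes
SEQ of segment 3 = 37128 + 1004 + 1364 = 39496

39496


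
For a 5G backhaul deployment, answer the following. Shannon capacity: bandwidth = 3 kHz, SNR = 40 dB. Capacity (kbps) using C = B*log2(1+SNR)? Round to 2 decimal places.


Given: B = 3 kHz, SNR = 40 dB
SNR linear = 10^(40/10) = 10000
1 + SNR = 10001
log2(10001) = 13.2878566418
C = 3 * 1000 * 13.2878566418 = 39863.5699 bps
C = 39.863570 kbps -> 39.86 kbps (2 dp)

39.86


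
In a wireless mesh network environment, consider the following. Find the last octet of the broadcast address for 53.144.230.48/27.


Given: IP = 53.144.230.48, prefix = /27
Host bits = 32 - 27 = 5
Network last octet = 48 AND mask = 32
Host part size = 2^5 - 1 = 31
Broadcast last octet = 32 OR 31 = 63

63


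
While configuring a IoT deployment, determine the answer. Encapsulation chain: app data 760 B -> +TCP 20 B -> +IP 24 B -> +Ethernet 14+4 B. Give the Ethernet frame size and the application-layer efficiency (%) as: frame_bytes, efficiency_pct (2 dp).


TCP segment = 760 + 20 = 780 B
IP packet = 780 + 24 = 804 B
Ethernet frame = 804 + 14 + 4 = 822 B
Efficiency = app / frame = 760 / 822 = 0.924574 = 92.4574% -> 92.46% (2 dp)

822, 92.46


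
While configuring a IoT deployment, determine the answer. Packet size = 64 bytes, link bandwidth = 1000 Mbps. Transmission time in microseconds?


Given: packet = 64 bytes, bandwidth = 1000 Mbps
Packet in bits = 64 * 8 = 512 bits
Bandwidth = 1000 * 10^6 = 1000000000 bps
Time = 512 / 1000000000 seconds
Time in us = 512 * 10^6 / 1000000000 = 0.512

0.512


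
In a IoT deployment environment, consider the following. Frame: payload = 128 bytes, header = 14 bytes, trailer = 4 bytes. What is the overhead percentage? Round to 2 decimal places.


Given: payload = 128 B, header = 14 B, trailer = 4 B
Overhead bytes = header + trailer = 14 + 4 = 18
Total frame = payload + overhead = 128 + 18 = 146
Overhead % = 18 / 146 * 100 = 12.3288% -> 12.33% (2 dp)

12.33


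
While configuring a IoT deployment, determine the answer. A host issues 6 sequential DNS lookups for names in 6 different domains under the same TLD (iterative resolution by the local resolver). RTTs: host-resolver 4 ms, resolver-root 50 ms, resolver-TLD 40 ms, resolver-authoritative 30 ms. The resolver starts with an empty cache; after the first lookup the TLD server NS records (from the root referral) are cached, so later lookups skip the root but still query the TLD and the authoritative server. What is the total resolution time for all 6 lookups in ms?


Lookup 1 (cold cache): local + root + TLD + auth = 4 + 50 + 40 + 30 = 124 ms
Lookups 2..6 (TLD NS cached -> skip root; new domain -> still ask TLD and auth): local + TLD + auth = 4 + 40 + 30 = 74 ms each
Remaining 5 lookups: 5 * 74 = 370 ms
Total = 124 + 370 = 494 ms

494


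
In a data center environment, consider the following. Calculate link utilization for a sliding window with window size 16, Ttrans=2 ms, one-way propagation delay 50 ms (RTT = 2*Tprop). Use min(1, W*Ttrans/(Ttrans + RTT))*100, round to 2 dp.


Given: W = 16, Ttrans = 2 ms, RTT = 100 ms (= 2 * Tprop, Tprop = 50 ms)
Cycle time = Ttrans + RTT = 2 + 100 = 102 ms (first packet sent until its ACK returns)
W * Ttrans = 16 * 2 = 32 ms of sending per cycle
W * Ttrans / (Ttrans + RTT) = 32 / 102 = 0.313725
U = min(1, 0.313725) = 0.313725
U% = 31.37%

31.37


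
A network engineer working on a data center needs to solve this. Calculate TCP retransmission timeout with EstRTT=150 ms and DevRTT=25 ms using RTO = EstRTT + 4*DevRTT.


Given: EstRTT = 150 ms, DevRTT = 25 ms
Timeout = EstRTT + 4 * DevRTT
4 * DevRTT = 4 * 25 = 100
Timeout = 150 + 100 = 250 ms

250


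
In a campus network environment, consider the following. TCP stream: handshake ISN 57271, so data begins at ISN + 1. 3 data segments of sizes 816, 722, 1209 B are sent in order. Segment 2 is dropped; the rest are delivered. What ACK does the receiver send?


SYN uses sequence number 57271; first data byte = ISN + 1 = 57272.
Segment 1: SEQ = 57272, len = 816 B, covers [57272, 58087]
Segment 2: SEQ = 58088, len = 722 B, covers [58088, 58809] [LOST]
Segment 3: SEQ = 58810, len = 1209 B, covers [58810, 60018]
In-order data received: bytes [57272, 58087] (segments 1..1).
Segment 2 missing -> gap begins at byte 58088; later segments buffered out of order.
Cumulative ACK = next expected in-order byte = 57272 + 816 = 58088

58088


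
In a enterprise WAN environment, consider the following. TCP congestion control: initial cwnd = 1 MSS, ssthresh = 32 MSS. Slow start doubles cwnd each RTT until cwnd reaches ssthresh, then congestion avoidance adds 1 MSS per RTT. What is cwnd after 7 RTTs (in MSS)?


RTT 0: cwnd = 1 MSS (initial)
RTT 1: cwnd = 2 MSS (slow start, doubled)
RTT 2: cwnd = 4 MSS (slow start, doubled)
RTT 3: cwnd = 8 MSS (slow start, doubled)
RTT 4: cwnd = 16 MSS (slow start, doubled)
RTT 5: cwnd = 32 MSS (slow start, doubled)
RTT 6: cwnd = 33 MSS (congestion avoidance, +1)
RTT 7: cwnd = 34 MSS (congestion avoidance, +1)

34


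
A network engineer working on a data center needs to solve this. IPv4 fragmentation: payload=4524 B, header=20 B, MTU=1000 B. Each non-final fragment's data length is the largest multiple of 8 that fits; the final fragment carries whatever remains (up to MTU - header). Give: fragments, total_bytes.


Max data per non-final fragment = floor((MTU - header)/8)*8 = floor((1000 - 20)/8)*8 = floor(980/8)*8 = 976 B
Final fragment needs no 8-byte alignment: it can carry up to MTU - header = 980 B
Non-final fragments needed = ceil((payload - 980) / 976) = ceil(3544/976) = ceil(3.6311) = 4
Number of fragments = 4 + 1 = 5
Fragment sizes (data): 4 * 976 B + 620 B (last, 620 <= 980 OK)
Total bytes sent = payload + n_frags * header = 4524 + 5*20 = 4524 + 100 = 4624 B

5, 4624
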